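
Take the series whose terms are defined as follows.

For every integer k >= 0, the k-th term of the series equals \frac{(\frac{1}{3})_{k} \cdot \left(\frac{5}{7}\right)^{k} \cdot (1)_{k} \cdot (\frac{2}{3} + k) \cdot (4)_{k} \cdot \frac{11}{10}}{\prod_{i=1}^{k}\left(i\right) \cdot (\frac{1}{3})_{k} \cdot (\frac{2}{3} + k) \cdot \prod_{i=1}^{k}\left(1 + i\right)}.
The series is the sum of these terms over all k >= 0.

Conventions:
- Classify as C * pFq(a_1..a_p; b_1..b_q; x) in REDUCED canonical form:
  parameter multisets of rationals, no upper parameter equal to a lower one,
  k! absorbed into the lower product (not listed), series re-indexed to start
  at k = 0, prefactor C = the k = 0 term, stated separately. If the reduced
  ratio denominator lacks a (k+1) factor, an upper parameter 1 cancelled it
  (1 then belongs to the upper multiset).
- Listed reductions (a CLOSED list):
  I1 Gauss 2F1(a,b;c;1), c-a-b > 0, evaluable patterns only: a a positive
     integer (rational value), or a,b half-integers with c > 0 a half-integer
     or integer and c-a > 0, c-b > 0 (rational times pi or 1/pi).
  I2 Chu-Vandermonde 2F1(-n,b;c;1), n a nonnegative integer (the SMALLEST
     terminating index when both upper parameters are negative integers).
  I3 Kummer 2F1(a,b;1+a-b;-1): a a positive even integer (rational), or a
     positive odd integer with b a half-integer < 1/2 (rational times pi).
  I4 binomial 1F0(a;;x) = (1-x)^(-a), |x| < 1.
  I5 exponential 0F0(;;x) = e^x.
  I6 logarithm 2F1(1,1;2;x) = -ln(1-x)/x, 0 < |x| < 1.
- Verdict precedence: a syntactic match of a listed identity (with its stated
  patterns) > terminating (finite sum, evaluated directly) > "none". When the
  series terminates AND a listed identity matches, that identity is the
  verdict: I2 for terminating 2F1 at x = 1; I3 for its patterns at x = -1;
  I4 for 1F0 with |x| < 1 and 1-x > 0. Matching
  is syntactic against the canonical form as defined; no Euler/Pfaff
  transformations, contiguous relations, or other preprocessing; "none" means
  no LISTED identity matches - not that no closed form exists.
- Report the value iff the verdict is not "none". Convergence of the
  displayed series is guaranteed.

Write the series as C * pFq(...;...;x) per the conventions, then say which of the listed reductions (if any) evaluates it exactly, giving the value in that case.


The series (x = \frac{5}{7}) is 2F1: upper {1, 4}, lower {2}, prefactor \frac{11}{10}. Verdict: none - at argument \frac{5}{7} the multisets {1, 4} ; {2} match no listed identity.

The tell: x = \frac{5}{7} and the lower running product (prefactor 11/10) is a rising factorial.
Adjacent-term ratio: r(k) = \frac{5}{7} * (k+1) (k+4) / [(k+2) (k+1)] - poly over poly, x = \frac{5}{7} from leading terms; C = \frac{11}{10} at k = 0.


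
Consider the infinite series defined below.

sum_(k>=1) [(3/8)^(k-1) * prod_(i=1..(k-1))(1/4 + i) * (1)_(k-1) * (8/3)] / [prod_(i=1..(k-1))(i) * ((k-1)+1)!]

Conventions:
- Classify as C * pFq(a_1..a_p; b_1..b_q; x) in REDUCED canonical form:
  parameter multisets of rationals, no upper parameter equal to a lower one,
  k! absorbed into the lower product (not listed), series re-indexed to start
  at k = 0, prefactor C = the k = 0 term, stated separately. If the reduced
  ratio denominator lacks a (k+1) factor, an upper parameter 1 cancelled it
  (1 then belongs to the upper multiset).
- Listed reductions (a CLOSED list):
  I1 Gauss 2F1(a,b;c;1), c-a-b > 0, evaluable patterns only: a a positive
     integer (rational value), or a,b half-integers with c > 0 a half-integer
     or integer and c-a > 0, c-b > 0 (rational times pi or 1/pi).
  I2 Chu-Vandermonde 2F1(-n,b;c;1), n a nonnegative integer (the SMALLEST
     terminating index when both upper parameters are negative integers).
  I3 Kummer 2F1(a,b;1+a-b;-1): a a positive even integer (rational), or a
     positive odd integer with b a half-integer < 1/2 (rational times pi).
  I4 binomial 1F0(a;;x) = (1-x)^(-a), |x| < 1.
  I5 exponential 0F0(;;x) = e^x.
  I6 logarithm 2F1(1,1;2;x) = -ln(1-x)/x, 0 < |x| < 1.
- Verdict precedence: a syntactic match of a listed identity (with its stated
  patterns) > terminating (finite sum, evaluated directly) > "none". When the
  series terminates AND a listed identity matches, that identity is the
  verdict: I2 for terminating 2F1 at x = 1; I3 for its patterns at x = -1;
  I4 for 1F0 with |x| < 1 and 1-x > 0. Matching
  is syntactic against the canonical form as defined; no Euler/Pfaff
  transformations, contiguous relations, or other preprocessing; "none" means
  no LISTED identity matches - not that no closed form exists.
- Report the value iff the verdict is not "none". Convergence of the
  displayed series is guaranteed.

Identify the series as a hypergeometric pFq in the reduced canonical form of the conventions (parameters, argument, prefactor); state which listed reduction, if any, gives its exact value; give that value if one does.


x = 3/8 here; the reduced form reads 2F1, upper {1, 5/4}, lower {2}, C = 8/3. Verdict: none - this 2F1 at x = 3/8 matches no listed pattern, and upper {1, 5/4} holds no stopper.

Key step: from the first term 8/3: the denominator's factorial ratio (C = 8/3, x = 3/8) is a lower Pochhammer.
Term ratio: r(k) = (3/8) * (k+1) (k+5/4) / [(k+2) (k+1)] - rational in k, leading ratio (3/8); with t_0 = 8/3, classification follows.


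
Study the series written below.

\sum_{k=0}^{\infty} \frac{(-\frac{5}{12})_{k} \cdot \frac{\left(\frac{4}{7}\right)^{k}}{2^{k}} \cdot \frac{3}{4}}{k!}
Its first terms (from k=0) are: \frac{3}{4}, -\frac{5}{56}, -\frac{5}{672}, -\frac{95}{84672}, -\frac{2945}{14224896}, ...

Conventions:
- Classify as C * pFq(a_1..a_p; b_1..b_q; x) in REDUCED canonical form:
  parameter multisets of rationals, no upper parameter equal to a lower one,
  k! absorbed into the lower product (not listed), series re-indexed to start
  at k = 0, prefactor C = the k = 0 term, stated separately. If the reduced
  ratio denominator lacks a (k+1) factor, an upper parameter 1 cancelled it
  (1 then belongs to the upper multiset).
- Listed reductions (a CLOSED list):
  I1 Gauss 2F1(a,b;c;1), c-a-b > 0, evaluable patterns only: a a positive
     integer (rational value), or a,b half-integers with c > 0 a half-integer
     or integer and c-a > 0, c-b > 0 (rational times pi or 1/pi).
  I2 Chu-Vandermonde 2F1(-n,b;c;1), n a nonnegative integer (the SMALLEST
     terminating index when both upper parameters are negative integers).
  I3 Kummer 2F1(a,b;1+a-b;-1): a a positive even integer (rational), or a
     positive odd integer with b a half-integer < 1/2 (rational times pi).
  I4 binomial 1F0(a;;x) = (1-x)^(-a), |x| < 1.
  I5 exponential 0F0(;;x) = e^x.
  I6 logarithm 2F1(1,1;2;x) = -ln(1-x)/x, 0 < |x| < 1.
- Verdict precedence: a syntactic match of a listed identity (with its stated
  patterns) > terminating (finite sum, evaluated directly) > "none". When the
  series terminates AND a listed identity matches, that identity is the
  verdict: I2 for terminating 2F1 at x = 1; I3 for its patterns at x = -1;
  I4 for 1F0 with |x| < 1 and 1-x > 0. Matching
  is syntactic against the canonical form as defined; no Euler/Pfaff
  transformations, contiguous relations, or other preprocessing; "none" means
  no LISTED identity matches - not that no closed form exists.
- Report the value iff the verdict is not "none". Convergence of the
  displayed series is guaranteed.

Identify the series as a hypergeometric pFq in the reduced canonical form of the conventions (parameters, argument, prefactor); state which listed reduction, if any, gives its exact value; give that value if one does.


Prefactor \frac{3}{4}, argument \frac{2}{7}: 1F0 with upper {-\frac{5}{12}} over lower {-}. Verdict: the binomial series (I4) applies (the 1F0 binomial series: exponent 5/12, x = \frac{2}{7}). Its exact value is \frac{3}{4} \cdot \left(\frac{5}{7}\right)^{\frac{5}{12}}.

Key step: t_0 being \frac{3}{4}, the two k-th powers (prefactor 3/4) combine into one argument.
Step ratio: r(k) = \frac{2}{7} * (k-\frac{5}{12}) / [(k+1)] - rational in k. x = \frac{2}{7}; t_0 = \frac{3}{4}; negate the roots.


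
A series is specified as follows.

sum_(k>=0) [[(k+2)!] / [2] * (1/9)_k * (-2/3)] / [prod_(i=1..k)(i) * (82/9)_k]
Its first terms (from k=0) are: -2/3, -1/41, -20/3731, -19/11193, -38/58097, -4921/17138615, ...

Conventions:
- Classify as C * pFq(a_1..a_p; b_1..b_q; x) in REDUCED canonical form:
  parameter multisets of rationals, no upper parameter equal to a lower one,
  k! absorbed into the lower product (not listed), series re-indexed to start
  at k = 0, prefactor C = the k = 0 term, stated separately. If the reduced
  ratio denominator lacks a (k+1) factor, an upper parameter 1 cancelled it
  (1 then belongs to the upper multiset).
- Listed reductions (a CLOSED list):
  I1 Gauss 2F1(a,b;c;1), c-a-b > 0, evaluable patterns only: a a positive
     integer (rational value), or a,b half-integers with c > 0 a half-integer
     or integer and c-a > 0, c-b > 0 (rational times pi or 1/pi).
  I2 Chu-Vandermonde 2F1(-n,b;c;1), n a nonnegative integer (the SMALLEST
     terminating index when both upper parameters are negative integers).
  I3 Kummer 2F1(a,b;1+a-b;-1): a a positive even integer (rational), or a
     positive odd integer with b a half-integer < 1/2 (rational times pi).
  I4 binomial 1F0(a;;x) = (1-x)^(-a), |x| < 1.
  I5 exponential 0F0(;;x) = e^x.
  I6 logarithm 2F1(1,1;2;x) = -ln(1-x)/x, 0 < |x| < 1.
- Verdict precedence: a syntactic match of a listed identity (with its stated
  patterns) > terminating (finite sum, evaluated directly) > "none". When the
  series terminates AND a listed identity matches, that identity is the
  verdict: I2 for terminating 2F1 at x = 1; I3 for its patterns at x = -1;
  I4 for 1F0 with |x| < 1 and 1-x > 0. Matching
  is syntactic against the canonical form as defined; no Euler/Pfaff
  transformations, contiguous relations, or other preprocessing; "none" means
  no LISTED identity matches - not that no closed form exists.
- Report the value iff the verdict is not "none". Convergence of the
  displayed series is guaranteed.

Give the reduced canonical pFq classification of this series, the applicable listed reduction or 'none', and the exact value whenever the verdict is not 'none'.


Prefactor -2/3, argument 1: 2F1 with upper {1/9, 3} over lower {82/9}. Verdict: Gauss's theorem (I1) applies (x = 1: the Gamma ratio telescopes since c-a-b = 6 > 0 and a = 3 in Z>0). Hence: -32120/45927.

Key observation: with t_0 = -2/3, the product of the first k integers (C = -2/3, x = 1) is k!.
Consecutive-term ratio: r(k) = 1 * (k+1/9) (k+3) / [(k+82/9) (k+1)] ; factor over Q: parameters, x = 1, and C = -2/3.


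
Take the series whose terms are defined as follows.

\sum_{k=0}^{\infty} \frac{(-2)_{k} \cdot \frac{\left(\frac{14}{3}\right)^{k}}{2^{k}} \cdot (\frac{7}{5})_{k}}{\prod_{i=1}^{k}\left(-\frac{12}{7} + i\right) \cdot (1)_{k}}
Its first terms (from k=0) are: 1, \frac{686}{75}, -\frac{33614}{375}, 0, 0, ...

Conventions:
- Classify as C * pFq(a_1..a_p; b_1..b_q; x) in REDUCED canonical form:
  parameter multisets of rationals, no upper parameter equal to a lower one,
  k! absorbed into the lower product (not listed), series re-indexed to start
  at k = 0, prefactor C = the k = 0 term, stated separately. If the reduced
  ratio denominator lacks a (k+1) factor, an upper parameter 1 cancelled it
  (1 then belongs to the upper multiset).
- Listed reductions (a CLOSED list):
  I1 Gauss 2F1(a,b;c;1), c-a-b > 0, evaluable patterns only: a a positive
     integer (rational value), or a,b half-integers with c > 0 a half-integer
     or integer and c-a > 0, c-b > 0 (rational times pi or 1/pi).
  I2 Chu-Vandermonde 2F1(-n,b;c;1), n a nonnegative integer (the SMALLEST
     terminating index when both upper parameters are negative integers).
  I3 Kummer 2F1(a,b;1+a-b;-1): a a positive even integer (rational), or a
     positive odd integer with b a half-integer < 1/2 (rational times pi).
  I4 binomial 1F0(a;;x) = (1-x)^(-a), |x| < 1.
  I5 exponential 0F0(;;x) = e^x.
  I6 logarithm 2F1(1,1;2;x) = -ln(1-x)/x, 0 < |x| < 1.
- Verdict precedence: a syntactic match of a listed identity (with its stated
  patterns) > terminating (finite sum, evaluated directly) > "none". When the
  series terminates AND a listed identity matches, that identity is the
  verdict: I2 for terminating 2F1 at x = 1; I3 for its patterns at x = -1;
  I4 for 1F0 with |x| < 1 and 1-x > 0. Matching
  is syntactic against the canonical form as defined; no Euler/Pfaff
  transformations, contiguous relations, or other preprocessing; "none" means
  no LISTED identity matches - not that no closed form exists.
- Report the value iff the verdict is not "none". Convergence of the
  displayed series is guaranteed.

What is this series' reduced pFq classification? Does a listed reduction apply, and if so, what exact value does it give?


x = \frac{7}{3} here; the reduced form reads 2F1, upper {-2, \frac{7}{5}}, lower {-\frac{5}{7}}, C = 1. Verdict: terminating - upper -2 stops the sum at k = 2; the 3 terms are added exactly. Its exact value is -\frac{29809}{375}.

Key step: x = \frac{7}{3} and (1)_k (C = 1) is k! itself.
Term ratio: r(k) = \frac{7}{3} * (k-2) (k+\frac{7}{5}) / [(k-\frac{5}{7}) (k+1)] - rational in k, leading ratio \frac{7}{3}; with t_0 = 1, classification follows.


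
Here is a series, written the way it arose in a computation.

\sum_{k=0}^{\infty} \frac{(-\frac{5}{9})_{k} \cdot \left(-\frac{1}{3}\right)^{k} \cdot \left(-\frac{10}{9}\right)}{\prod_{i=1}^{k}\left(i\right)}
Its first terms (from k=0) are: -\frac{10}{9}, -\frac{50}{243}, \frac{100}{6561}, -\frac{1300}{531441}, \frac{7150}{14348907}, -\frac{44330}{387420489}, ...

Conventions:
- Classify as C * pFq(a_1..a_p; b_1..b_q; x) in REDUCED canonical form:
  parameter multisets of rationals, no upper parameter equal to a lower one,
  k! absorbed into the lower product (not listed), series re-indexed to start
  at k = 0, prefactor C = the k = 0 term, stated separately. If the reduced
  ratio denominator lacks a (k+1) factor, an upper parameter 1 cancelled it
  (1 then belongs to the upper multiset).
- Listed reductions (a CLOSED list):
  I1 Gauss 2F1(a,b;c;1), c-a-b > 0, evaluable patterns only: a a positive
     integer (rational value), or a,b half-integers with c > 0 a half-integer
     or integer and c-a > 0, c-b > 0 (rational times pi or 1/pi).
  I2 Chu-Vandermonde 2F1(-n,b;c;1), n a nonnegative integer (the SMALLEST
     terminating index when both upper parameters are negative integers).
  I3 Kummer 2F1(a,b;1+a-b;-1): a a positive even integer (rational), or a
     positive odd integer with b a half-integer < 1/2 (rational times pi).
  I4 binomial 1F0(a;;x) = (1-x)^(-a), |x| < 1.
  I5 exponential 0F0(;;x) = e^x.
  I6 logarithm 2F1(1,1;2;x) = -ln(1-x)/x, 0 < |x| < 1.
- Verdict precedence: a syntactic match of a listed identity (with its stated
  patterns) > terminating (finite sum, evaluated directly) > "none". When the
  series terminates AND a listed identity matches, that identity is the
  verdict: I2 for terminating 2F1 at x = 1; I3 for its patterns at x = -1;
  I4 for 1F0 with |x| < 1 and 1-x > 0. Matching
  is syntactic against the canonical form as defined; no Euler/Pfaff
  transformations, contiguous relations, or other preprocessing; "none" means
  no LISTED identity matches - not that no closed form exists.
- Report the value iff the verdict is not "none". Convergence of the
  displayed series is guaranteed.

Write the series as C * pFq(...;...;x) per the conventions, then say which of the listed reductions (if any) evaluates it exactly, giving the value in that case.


x = -\frac{1}{3} here; the reduced form reads 1F0, upper {-\frac{5}{9}}, lower {-}, C = -\frac{10}{9}. Verdict: the binomial series (I4) matches (the 1F0 binomial series: exponent 5/9, x = -\frac{1}{3}). Value: \left(-\frac{10}{9}\right) \cdot \left(\frac{4}{3}\right)^{\frac{5}{9}}.

Structural cue: t_0 being -\frac{10}{9}, the product of the first k integers (C = -10/9, x = -1/3) is k!.
Step ratio: r(k) = -\frac{1}{3} * (k-\frac{5}{9}) / [(k+1)] - poly over poly, x = -\frac{1}{3} from leading terms; C = -\frac{10}{9} at k = 0.


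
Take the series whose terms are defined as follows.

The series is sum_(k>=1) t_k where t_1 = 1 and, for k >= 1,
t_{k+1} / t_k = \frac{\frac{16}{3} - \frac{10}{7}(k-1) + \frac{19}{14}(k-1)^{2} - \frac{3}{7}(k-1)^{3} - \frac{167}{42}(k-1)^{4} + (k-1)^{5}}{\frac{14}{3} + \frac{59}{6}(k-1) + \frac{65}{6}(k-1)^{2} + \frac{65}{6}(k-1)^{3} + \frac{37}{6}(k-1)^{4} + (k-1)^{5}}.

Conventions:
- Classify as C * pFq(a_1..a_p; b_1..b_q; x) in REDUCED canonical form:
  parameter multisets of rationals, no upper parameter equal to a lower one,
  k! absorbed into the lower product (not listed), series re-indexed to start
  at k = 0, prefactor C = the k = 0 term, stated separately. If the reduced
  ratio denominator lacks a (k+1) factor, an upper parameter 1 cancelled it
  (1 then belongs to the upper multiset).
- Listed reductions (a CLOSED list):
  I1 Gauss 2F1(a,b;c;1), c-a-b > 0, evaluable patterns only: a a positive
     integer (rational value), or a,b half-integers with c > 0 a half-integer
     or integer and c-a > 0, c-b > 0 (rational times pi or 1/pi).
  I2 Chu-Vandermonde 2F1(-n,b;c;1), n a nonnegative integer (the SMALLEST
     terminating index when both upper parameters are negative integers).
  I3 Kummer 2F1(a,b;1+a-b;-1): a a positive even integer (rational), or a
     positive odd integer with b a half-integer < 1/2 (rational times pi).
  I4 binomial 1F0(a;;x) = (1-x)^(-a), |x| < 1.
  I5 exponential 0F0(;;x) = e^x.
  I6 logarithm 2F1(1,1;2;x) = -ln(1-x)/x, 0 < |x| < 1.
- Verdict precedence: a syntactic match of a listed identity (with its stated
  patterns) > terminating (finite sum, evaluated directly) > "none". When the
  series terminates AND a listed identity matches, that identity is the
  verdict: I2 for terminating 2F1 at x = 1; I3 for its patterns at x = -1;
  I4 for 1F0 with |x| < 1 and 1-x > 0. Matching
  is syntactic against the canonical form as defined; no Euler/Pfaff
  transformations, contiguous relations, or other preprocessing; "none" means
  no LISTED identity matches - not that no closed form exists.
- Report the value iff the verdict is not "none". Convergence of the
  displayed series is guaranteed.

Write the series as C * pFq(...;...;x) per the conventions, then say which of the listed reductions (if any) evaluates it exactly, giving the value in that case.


Reduced: x = 1, 2F1, upper = {-4, -\frac{8}{7}}, lower = {4}, C = 1. Verdict: Chu-Vandermonde (I2) matches (terminating 2F1 at x = 1 with n = 4, b = -8/7, c = 4). Hence: \frac{36765}{16807}.

First insight: x = 1 and cancel k^2 + 1 from the displayed ratio first; then C = 1, x = 1.
Term ratio: r(k) = 1 * (k-4) (k-\frac{8}{7}) / [(k+4) (k+1)] - rational in k, leading ratio 1; with t_0 = 1, classification follows.


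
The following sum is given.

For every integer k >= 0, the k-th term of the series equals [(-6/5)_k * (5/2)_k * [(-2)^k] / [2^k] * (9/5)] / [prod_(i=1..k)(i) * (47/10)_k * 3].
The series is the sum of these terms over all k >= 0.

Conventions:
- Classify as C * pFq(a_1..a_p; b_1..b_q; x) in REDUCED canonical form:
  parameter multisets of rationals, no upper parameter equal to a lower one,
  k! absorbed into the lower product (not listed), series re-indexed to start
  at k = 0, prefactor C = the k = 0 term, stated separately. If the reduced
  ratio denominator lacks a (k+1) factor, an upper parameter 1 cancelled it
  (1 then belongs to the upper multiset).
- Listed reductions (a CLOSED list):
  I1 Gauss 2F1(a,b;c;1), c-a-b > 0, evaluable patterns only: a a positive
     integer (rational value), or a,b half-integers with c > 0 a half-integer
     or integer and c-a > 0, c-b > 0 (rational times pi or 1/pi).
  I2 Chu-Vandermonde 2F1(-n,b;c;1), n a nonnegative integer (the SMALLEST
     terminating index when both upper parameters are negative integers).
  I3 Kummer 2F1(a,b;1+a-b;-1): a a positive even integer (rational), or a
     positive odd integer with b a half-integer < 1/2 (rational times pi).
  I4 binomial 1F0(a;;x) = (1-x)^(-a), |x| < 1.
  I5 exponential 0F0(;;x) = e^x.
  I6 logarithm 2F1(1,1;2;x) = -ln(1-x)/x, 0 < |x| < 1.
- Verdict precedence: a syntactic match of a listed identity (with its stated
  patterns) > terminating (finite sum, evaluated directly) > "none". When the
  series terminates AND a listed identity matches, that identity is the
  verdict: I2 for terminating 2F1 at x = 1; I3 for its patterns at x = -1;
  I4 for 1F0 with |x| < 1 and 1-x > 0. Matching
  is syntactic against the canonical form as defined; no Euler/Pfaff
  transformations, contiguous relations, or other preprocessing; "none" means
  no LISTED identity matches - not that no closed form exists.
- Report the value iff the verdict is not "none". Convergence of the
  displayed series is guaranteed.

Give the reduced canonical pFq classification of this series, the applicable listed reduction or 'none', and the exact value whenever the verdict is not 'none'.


Prefactor 3/5, argument -1: 2F1 with upper {-6/5, 5/2} over lower {47/10}. Verdict: no listed reduction: x = -1 and upper {-6/5, 5/2} fail every I1-I6 pattern.

Key step: t_0 = 3/5 here, and the constant factors (C = 3/5, x = -1) combine into one prefactor.
Consecutive-term ratio: r(k) = (-1) * (k-6/5) (k+5/2) / [(k+47/10) (k+1)] - rational; roots negated = parameters, x = (-1), C = 3/5.


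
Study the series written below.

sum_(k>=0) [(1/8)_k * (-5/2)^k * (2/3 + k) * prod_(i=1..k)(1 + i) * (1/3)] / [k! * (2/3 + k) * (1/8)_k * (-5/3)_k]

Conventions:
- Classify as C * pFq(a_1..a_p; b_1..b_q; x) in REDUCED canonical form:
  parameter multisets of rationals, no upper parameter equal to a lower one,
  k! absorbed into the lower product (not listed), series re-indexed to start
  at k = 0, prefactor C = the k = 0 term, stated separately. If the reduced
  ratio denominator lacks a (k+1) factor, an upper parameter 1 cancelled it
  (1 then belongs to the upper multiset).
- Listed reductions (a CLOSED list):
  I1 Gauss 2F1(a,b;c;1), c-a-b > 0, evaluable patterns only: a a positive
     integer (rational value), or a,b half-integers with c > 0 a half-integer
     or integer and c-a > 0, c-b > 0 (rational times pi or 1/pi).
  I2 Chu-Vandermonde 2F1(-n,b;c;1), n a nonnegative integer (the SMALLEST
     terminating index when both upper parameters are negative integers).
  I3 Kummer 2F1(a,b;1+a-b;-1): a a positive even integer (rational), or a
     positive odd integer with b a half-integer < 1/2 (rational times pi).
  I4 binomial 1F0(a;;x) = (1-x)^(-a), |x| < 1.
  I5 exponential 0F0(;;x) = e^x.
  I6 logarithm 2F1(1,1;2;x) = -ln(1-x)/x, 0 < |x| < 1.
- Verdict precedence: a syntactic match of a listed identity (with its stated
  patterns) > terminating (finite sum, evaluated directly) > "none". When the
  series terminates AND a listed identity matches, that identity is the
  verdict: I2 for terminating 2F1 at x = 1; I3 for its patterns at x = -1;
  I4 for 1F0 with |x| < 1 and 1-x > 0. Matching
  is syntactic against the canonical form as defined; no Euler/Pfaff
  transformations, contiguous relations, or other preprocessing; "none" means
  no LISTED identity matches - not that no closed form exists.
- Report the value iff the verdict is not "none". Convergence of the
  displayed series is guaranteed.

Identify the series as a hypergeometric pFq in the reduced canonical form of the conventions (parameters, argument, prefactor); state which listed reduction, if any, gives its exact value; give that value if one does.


At argument -5/2: a 1F1 with upper {2}, lower {-5/3}, scaled by C = 1/3. Verdict: none. A 1F1 with upper {2} fits none of I1-I6 at x = -5/2; the sum runs forever.

The tell: t_0 being 1/3, the parameter 1/8 appears in both the upper and lower lists and cancels (alongside the other common factor).
Consecutive-term ratio: r(k) = (-5/2) * (k+2) / [(k-5/3) (k+1)] ; factor over Q: parameters, x = (-5/2), and C = 1/3.


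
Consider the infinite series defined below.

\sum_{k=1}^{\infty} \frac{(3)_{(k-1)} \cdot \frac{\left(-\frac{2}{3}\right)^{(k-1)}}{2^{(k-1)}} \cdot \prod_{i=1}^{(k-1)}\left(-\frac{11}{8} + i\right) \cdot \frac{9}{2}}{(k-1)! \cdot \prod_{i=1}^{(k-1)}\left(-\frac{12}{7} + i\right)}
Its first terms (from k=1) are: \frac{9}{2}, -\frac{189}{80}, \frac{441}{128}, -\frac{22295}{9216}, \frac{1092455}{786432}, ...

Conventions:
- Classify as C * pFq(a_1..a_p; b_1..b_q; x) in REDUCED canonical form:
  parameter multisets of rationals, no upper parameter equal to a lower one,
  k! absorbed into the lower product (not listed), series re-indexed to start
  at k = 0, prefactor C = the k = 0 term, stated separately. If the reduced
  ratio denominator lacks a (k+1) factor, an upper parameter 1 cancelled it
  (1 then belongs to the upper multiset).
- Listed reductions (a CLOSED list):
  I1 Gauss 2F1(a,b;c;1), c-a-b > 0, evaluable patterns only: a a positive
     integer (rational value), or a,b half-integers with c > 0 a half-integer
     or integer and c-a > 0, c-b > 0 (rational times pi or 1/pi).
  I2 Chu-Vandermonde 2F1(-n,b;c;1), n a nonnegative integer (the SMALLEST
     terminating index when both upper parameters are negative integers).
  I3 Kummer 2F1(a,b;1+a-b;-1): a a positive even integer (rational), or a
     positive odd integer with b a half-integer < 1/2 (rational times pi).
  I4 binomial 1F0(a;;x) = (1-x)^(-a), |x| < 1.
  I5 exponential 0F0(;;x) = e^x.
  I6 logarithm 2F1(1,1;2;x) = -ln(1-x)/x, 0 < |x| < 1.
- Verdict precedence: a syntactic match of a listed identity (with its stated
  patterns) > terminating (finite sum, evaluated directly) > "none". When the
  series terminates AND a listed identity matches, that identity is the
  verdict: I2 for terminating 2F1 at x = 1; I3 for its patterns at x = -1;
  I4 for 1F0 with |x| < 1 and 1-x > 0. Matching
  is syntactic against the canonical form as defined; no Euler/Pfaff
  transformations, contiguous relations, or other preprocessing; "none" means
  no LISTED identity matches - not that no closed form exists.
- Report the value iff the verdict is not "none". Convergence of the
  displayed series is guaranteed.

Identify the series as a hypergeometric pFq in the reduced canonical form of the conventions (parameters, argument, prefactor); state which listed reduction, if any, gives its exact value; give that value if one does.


This is \frac{9}{2} * 2F1(-\frac{3}{8}, 3; -\frac{5}{7}; -\frac{1}{3}) in reduced canonical form. Verdict: none (x = -\frac{1}{3}): each listed identity misses the multisets {-\frac{3}{8}, 3} ; {-\frac{5}{7}}.

Key observation: from the first term \frac{9}{2}: the lower running product (C = 9/2, x = -1/3) is a rising factorial.
Term ratio: r(k) = -\frac{1}{3} * (k-\frac{3}{8}) (k+3) / [(k-\frac{5}{7}) (k+1)] - rational; roots negated = parameters, x = -\frac{1}{3}, C = \frac{9}{2}.


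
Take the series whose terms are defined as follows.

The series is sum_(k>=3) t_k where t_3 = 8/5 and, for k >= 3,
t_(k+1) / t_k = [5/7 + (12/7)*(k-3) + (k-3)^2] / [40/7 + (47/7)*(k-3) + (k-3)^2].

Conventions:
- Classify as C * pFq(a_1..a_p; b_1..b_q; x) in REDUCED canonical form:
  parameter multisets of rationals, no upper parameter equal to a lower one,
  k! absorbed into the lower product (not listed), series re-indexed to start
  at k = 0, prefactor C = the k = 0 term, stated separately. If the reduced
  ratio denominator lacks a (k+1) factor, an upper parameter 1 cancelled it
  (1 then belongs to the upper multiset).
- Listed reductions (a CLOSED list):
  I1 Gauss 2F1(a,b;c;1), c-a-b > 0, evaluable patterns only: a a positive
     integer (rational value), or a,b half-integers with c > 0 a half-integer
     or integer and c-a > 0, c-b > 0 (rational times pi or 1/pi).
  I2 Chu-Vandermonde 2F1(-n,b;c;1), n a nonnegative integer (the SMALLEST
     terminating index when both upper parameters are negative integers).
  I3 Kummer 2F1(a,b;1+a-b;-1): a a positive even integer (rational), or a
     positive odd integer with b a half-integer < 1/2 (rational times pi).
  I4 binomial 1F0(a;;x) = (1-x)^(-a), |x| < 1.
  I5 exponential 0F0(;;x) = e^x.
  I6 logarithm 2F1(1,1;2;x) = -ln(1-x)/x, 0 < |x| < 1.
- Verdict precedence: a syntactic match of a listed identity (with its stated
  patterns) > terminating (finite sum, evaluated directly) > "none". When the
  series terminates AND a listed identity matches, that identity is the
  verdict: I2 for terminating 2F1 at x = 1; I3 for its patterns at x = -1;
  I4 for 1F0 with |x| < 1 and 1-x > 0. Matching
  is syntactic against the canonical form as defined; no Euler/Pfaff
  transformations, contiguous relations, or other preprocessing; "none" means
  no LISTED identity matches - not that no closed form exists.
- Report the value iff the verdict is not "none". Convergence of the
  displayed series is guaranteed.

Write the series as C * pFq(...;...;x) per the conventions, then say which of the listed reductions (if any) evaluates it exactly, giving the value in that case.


x = 1 here; the reduced form reads 2F1, upper {5/7, 1}, lower {40/7}, C = 8/5. Verdict: Gauss's theorem (I1) matches (x = 1: the Gamma ratio telescopes since c-a-b = 4 > 0 and a = 1 in Z>0). Its exact value is 66/35.

Key step: x = 1 and the expanded ratio factors over Q; C = 8/5, x = 1, roots give parameters.
Term ratio: r(k) = 1 * (k+5/7) (k+1) / [(k+40/7) (k+1)] - rational in k. x = 1; t_0 = 8/5; negate the roots.


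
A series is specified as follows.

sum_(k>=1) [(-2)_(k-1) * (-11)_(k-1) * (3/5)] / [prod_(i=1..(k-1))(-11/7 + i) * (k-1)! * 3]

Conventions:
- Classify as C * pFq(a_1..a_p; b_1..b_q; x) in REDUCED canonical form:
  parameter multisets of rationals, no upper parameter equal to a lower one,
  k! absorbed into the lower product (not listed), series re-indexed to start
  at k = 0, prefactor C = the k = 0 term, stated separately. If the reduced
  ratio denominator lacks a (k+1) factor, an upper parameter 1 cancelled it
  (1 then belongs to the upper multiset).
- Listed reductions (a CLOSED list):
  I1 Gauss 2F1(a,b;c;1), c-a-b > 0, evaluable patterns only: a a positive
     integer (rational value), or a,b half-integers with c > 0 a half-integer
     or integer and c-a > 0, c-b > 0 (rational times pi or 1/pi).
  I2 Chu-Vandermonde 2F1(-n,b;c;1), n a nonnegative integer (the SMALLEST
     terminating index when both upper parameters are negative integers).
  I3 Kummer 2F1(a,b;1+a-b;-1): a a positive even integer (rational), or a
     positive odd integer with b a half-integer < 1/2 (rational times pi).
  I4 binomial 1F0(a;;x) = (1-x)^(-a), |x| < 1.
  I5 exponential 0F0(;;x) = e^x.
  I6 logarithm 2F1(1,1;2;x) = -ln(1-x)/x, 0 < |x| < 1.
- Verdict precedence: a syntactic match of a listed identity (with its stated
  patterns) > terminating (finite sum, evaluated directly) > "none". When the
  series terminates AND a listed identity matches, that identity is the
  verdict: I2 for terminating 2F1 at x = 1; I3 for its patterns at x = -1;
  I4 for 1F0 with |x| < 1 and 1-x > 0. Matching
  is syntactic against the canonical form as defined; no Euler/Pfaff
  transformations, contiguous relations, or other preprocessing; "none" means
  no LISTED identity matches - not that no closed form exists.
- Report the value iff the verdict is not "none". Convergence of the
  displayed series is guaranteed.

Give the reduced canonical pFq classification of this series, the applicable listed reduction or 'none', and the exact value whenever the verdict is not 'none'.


Classification (C = 1/5): 2F1 with upper {-11, -2}, lower {-4/7}, argument x = 1. Verdict (x = 1): Vandermonde's identity (I2) applies (terminating 2F1 at x = 1 with n = 2, b = -11, c = -4/7). Exact value: -292/3.

Key observation: t_0 = 1/5 here, and the lower running product (prefactor 1/5) is a rising factorial.
Ratio: r(k) = 1 * (k-11) (k-2) / [(k-4/7) (k+1)] ; factor over Q: parameters, x = 1, and C = 1/5.


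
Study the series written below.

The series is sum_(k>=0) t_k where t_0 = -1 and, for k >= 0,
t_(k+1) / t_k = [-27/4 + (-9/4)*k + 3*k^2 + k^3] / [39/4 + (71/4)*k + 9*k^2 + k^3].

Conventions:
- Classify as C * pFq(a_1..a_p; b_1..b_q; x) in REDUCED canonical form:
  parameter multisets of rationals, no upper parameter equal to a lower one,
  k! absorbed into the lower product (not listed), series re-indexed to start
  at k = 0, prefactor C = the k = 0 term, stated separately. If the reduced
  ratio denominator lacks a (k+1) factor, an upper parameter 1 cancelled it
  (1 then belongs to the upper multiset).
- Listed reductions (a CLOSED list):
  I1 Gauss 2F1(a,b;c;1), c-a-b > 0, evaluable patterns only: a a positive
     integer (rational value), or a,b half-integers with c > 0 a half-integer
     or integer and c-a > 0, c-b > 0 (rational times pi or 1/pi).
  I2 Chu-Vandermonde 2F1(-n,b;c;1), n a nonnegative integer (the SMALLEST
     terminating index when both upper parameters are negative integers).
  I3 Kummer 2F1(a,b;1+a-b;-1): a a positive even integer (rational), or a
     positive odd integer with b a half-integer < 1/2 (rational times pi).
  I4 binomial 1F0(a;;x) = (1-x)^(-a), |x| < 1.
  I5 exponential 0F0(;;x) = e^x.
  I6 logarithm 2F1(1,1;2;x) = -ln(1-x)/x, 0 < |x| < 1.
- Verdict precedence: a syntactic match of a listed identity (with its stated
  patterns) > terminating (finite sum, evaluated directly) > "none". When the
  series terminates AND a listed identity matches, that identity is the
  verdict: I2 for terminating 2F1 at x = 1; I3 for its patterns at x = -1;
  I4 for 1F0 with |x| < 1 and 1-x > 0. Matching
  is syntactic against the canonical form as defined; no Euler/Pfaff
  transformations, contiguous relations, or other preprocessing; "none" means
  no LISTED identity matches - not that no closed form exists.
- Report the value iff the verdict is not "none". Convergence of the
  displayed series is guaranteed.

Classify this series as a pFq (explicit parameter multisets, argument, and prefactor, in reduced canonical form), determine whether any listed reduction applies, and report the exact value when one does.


Reduced: x = 1, 2F1, upper = {-3/2, 3}, lower = {13/2}, C = -1. Verdict: Gauss's theorem (I1) fires (x = 1: the Gamma ratio telescopes since c-a-b = 5 > 0 and a = 3 in Z>0). Value: -33/80.

First insight: t_0 = -1 here, and the ratio is unreduced: k + 3/2 divides both sides (C = -1, x = 1).
Consecutive-term ratio: r(k) = 1 * (k-3/2) (k+3) / [(k+13/2) (k+1)] - rational in k, leading ratio 1; with t_0 = -1, classification follows.


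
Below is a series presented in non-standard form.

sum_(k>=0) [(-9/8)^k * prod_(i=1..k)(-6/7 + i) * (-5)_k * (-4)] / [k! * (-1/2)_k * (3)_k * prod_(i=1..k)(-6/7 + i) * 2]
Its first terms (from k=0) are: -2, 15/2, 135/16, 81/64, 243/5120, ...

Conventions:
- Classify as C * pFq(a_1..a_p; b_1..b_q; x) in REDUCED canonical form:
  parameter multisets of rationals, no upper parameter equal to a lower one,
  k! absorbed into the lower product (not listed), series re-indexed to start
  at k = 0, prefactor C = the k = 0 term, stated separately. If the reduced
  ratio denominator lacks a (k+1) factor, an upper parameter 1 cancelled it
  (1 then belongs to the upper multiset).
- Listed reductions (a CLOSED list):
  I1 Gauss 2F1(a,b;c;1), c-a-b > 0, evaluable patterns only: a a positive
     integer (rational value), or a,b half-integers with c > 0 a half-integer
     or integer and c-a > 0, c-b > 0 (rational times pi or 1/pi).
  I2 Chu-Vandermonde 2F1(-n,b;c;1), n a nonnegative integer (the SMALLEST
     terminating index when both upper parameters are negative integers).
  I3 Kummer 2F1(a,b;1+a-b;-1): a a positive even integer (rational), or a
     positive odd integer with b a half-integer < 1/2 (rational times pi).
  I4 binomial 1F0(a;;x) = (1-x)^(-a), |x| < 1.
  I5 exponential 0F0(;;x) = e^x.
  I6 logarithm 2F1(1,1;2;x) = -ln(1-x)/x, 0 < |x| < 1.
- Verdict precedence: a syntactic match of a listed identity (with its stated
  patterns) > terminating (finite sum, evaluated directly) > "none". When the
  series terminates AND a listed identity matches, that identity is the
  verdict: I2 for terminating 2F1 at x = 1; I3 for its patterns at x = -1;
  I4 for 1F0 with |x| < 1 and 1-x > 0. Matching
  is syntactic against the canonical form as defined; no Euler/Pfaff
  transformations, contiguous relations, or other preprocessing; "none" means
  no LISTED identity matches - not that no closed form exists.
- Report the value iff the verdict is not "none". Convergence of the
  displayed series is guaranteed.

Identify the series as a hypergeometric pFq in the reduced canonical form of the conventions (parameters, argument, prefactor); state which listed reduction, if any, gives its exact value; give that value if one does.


x = -9/8 here; the reduced form reads 1F2, upper {-5}, lower {-1/2, 3}, C = -2. Verdict: terminating. With -5 upstairs the series is a 6-term polynomial sum; evaluated term by term. Exact value: 76523527/5017600.

First insight: from the first term -2: the lower running product (prefactor -2) is a rising factorial.
Ratio: r(k) = (-9/8) * (k-5) / [(k-1/2) (k+3) (k+1)] ; factor over Q: parameters, x = (-9/8), and C = -2.


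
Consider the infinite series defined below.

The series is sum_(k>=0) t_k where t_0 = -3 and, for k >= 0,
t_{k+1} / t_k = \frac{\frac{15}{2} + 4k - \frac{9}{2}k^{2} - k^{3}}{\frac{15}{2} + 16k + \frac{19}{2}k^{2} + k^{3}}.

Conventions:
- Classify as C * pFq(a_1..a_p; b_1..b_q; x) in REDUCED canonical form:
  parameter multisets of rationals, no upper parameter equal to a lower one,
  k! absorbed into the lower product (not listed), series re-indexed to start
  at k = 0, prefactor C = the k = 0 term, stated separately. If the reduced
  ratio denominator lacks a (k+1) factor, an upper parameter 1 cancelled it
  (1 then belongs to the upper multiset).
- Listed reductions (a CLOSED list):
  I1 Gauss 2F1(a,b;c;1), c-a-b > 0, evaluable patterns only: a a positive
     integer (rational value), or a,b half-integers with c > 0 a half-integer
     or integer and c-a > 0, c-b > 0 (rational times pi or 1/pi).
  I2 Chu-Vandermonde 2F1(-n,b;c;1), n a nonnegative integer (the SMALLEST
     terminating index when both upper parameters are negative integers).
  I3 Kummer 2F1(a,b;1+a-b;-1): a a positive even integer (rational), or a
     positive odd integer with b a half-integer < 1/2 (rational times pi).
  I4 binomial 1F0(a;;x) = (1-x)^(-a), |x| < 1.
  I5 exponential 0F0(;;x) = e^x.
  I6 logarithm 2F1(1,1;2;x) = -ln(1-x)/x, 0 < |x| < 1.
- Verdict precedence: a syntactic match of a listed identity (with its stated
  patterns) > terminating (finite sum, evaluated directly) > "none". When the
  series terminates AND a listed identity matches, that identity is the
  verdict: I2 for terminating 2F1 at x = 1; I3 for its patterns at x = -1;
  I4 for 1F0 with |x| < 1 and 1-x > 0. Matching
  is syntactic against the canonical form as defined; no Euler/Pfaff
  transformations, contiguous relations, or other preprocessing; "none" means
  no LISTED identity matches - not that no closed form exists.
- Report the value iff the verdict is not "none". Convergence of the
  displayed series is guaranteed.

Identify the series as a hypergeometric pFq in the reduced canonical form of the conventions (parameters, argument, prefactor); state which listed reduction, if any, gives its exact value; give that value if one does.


At argument -1: a 2F1 with upper {-\frac{3}{2}, 5}, lower {\frac{15}{2}}, scaled by C = -3. Verdict: Kummer (I3) matches (x = -1; c = \frac{15}{2} equals 1+a-b for upper {-\frac{3}{2}, 5}: listed pattern). Value: \left(-\frac{135135}{65536}\right) \cdot \pi.

Key observation: x = -1 and factor the ratio over Q (C = -3, x = -1): negated roots = parameters.
Consecutive-term ratio: r(k) = -1 * (k-\frac{3}{2}) (k+5) / [(k+\frac{15}{2}) (k+1)] ; factor over Q: parameters, x = -1, and C = -3.


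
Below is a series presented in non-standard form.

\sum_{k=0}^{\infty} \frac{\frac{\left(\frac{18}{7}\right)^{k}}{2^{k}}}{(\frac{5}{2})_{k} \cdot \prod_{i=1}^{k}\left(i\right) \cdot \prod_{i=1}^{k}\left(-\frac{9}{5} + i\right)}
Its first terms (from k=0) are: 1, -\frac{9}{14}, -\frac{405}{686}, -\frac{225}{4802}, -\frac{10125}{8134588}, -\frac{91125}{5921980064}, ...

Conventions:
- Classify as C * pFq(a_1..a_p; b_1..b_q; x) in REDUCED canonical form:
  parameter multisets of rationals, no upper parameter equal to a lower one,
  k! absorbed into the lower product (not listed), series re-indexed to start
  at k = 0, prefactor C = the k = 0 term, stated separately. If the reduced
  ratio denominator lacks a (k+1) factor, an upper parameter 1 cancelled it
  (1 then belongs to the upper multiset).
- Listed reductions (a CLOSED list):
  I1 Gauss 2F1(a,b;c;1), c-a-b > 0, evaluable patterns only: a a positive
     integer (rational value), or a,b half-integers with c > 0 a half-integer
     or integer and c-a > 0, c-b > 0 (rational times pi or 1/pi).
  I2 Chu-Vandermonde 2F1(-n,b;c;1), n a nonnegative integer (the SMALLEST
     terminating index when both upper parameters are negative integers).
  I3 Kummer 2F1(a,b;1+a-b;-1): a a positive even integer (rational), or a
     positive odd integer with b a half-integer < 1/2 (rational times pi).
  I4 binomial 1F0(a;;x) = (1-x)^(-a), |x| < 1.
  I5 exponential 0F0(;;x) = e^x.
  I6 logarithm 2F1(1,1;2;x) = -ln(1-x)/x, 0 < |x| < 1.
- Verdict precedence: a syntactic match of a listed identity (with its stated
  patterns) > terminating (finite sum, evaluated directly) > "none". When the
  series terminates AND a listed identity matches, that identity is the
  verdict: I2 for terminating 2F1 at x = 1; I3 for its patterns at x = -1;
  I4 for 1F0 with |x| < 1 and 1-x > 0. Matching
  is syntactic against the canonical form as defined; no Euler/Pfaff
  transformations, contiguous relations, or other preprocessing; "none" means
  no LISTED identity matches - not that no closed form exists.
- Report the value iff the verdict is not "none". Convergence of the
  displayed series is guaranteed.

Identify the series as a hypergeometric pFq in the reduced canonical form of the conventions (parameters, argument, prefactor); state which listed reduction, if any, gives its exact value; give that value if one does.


Reduced: x = \frac{9}{7}, 0F2, upper = {-}, lower = {-\frac{4}{5}, \frac{5}{2}}, C = 1. Verdict: none - this 0F2 at x = \frac{9}{7} matches no listed pattern, and upper {-} holds no stopper.

Key step: x = \frac{9}{7} and the two k-th powers (prefactor 1) combine into one argument.
Step ratio: r(k) = \frac{9}{7} * 1 / [(k-\frac{4}{5}) (k+\frac{5}{2}) (k+1)] - rational; roots negated = parameters, x = \frac{9}{7}, C = 1.
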